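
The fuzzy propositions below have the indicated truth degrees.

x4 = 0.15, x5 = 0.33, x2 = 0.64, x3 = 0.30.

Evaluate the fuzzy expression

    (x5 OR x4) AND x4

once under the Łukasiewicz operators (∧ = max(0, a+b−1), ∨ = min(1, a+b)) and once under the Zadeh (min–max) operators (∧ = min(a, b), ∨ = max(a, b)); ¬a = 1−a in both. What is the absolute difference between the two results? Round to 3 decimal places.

Under Łukasiewicz:
  x5 OR x4 = min(1, a+b) on (0.33, 0.15) = 0.48
  (x5 OR x4) AND x4 = max(0, a+b−1) on (0.48, 0.15) = 0.00
  → value = 0.0000
Under Zadeh (min–max):
  x5 OR x4 = max(a, b) on (0.33, 0.15) = 0.33
  (x5 OR x4) AND x4 = min(a, b) on (0.33, 0.15) = 0.15
  → value = 0.1500
|0.0000 − 0.1500| = 0.150

0.150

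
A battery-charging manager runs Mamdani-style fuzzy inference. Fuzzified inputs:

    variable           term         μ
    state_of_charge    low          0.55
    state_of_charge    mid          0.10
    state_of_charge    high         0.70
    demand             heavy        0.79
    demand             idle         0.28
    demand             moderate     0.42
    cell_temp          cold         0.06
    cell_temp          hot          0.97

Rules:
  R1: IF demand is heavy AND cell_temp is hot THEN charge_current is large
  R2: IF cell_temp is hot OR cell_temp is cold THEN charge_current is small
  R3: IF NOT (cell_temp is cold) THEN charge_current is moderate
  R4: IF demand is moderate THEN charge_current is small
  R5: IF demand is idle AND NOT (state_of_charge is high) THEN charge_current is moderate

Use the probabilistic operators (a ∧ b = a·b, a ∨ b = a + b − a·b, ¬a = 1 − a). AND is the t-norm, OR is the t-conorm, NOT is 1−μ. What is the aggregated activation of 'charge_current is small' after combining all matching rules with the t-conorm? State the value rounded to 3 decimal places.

R1: heavy=0.79, hot=0.97; AND[a·b] → w = 0.7663
R2: hot=0.97, cold=0.06; OR[a + b − a·b] → w = 0.9718
R3: ¬cold=1−0.06=0.94 → w = 0.9400
R4: moderate=0.42 → w = 0.4200
R5: idle=0.28, ¬high=1−0.70=0.30; AND[a·b] → w = 0.0840
Rules with consequent 'small': {R2, R4} → strengths 0.9718, 0.4200
Aggregate via t-conorm [a + b − a·b]: 0.9836

0.984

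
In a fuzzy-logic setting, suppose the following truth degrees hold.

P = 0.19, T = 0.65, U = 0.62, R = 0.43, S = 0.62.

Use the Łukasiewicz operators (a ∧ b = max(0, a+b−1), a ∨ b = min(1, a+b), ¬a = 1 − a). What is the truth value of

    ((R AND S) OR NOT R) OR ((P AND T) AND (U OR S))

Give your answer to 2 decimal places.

R AND S = max(0, a+b−1) on (0.43, 0.62) = 0.05
NOT R = 1 − 0.43 = 0.57
(R AND S) OR NOT R = min(1, a+b) on (0.05, 0.57) = 0.62
P AND T = max(0, a+b−1) on (0.19, 0.65) = 0.00
U OR S = min(1, a+b) on (0.62, 0.62) = 1.00
(P AND T) AND (U OR S) = max(0, a+b−1) on (0.00, 1.00) = 0.00
((R AND S) OR NOT R) OR ((P AND T) AND (U OR S)) = min(1, a+b) on (0.62, 0.00) = 0.62

0.62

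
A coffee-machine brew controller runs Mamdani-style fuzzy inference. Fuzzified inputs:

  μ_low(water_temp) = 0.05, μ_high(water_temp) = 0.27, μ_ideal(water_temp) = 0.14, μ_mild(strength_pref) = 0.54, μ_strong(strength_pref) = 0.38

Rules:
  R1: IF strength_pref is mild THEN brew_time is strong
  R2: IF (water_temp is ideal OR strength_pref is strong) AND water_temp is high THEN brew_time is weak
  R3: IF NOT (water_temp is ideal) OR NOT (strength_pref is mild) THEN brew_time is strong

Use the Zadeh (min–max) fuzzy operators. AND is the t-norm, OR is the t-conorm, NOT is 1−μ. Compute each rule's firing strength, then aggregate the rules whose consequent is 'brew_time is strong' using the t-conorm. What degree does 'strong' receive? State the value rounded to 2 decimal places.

0.86

R1: mild=0.54 → w = 0.54
R2: (ideal=0.14 OR strong=0.38) = 0.38; AND[min(a, b)] with high=0.27 → w = 0.27
R3: ¬ideal=1−0.14=0.86, ¬mild=1−0.54=0.46; OR[max(a, b)] → w = 0.86
Rules with consequent 'strong': {R1, R3} → strengths 0.54, 0.86
Aggregate via t-conorm [max(a, b)]: 0.86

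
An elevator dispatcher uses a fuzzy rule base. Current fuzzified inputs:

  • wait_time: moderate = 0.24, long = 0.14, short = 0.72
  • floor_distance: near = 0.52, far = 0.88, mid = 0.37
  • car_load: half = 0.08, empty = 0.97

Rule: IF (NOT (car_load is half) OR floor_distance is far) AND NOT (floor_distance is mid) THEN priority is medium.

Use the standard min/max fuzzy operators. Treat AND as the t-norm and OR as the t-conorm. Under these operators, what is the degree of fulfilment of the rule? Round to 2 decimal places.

0.63

firing strength: (¬half=1−0.08=0.92 OR far=0.88) = 0.92; AND[min(a, b)] with ¬mid=1−0.37=0.63 → w = 0.63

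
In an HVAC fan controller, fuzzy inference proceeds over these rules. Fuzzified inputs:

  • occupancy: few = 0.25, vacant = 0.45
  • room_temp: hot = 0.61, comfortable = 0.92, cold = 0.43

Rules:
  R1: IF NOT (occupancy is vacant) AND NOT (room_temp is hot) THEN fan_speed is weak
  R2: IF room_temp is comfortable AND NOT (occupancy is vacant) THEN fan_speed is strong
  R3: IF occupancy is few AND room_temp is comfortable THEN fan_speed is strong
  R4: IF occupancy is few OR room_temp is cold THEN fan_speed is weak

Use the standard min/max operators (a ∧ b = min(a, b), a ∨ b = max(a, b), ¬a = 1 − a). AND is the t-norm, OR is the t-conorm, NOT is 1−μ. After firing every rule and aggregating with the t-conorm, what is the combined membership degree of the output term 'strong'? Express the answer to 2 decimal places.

0.55

R1: ¬vacant=1−0.45=0.55, ¬hot=1−0.61=0.39; AND[min(a, b)] → w = 0.39
R2: comfortable=0.92, ¬vacant=1−0.45=0.55; AND[min(a, b)] → w = 0.55
R3: few=0.25, comfortable=0.92; AND[min(a, b)] → w = 0.25
R4: few=0.25, cold=0.43; OR[max(a, b)] → w = 0.43
Rules with consequent 'strong': {R2, R3} → strengths 0.55, 0.25
Aggregate via t-conorm [max(a, b)]: 0.55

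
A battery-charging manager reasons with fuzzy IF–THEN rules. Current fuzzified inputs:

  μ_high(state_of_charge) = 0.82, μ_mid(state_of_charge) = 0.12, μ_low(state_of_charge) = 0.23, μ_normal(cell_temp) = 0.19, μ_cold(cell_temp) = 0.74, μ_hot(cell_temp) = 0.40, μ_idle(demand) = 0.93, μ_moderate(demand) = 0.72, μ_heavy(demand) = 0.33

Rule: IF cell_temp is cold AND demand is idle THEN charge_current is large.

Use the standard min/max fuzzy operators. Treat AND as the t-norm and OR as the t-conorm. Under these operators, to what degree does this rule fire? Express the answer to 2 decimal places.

0.74

firing strength: cold=0.74, idle=0.93; AND[min(a, b)] → w = 0.74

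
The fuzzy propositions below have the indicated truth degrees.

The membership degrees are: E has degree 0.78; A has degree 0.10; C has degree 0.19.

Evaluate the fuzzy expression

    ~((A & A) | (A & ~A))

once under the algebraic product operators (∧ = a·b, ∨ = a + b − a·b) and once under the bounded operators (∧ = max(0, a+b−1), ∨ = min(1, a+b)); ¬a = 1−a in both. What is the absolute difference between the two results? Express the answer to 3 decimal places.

0.099

Under algebraic product:
  A & A = a·b on (0.1000, 0.1000) = 0.0100
  ~A = 1 − 0.1000 = 0.9000
  A & ~A = a·b on (0.1000, 0.9000) = 0.0900
  (A & A) | (A & ~A) = a + b − a·b on (0.0100, 0.0900) = 0.0991
  ~((A & A) | (A & ~A)) = 1 − 0.0991 = 0.9009
  → value = 0.9009
Under bounded:
  A & A = max(0, a+b−1) on (0.10, 0.10) = 0.00
  ~A = 1 − 0.10 = 0.90
  A & ~A = max(0, a+b−1) on (0.10, 0.90) = 0.00
  (A & A) | (A & ~A) = min(1, a+b) on (0.00, 0.00) = 0.00
  ~((A & A) | (A & ~A)) = 1 − 0.00 = 1.00
  → value = 1.0000
|0.9009 − 1.0000| = 0.099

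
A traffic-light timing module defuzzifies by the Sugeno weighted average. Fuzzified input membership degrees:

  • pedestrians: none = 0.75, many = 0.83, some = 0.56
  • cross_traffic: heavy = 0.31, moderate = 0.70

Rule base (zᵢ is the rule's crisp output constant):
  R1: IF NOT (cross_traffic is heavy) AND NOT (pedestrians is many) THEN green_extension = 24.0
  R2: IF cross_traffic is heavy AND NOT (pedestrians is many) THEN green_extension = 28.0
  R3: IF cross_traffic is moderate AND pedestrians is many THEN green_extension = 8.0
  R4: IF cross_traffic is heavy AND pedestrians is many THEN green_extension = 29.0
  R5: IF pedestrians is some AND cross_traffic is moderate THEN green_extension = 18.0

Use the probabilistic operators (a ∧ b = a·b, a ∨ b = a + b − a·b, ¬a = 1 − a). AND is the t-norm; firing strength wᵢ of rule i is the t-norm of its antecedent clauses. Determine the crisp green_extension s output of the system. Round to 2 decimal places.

R1 (z=24.0): ¬heavy=1−0.31=0.69, ¬many=1−0.83=0.17; AND[a·b] → w = 0.1173
R2 (z=28.0): heavy=0.31, ¬many=1−0.83=0.17; AND[a·b] → w = 0.0527
R3 (z=8.0): moderate=0.70, many=0.83; AND[a·b] → w = 0.5810
R4 (z=29.0): heavy=0.31, many=0.83; AND[a·b] → w = 0.2573
R5 (z=18.0): some=0.56, moderate=0.70; AND[a·b] → w = 0.3920
Weighted average = (0.1173·24.0 + 0.0527·28.0 + 0.5810·8.0 + 0.2573·29.0 + 0.3920·18.0) / (0.1173 + 0.0527 + 0.5810 + 0.2573 + 0.3920)
  = 23.4565 / 1.4003 = 16.75

16.75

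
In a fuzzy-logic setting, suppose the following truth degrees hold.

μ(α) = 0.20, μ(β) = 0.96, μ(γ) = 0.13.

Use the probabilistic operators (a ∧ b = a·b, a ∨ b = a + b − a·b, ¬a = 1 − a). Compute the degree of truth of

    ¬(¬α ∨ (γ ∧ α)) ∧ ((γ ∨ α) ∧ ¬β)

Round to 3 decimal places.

¬α = 1 − 0.2000 = 0.8000
γ ∧ α = a·b on (0.1300, 0.2000) = 0.0260
¬α ∨ (γ ∧ α) = a + b − a·b on (0.8000, 0.0260) = 0.8052
¬(¬α ∨ (γ ∧ α)) = 1 − 0.8052 = 0.1948
γ ∨ α = a + b − a·b on (0.1300, 0.2000) = 0.3040
¬β = 1 − 0.9600 = 0.0400
(γ ∨ α) ∧ ¬β = a·b on (0.3040, 0.0400) = 0.0122
¬(¬α ∨ (γ ∧ α)) ∧ ((γ ∨ α) ∧ ¬β) = a·b on (0.1948, 0.0122) = 0.0024

0.002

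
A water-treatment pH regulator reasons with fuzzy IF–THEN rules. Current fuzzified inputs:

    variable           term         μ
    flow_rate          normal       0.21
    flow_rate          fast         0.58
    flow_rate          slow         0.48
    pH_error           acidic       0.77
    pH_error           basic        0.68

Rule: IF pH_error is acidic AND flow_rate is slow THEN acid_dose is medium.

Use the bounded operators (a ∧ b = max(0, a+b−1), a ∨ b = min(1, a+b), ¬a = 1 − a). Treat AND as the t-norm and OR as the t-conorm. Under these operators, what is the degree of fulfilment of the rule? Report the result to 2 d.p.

0.25

firing strength: acidic=0.77, slow=0.48; AND[max(0, a+b−1)] → w = 0.25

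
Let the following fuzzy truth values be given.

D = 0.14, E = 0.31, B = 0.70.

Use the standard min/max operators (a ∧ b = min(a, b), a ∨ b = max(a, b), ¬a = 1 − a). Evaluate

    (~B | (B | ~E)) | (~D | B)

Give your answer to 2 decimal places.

0.86

~B = 1 − 0.70 = 0.30
~E = 1 − 0.31 = 0.69
B | ~E = max(a, b) on (0.70, 0.69) = 0.70
~B | (B | ~E) = max(a, b) on (0.30, 0.70) = 0.70
~D = 1 − 0.14 = 0.86
~D | B = max(a, b) on (0.86, 0.70) = 0.86
(~B | (B | ~E)) | (~D | B) = max(a, b) on (0.70, 0.86) = 0.86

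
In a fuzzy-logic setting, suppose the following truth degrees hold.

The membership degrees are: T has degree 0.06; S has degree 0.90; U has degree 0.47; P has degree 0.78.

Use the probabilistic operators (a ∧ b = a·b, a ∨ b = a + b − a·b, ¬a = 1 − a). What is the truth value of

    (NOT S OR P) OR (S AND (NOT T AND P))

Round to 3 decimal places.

0.933

NOT S = 1 − 0.9000 = 0.1000
NOT S OR P = a + b − a·b on (0.1000, 0.7800) = 0.8020
NOT T = 1 − 0.0600 = 0.9400
NOT T AND P = a·b on (0.9400, 0.7800) = 0.7332
S AND (NOT T AND P) = a·b on (0.9000, 0.7332) = 0.6599
(NOT S OR P) OR (S AND (NOT T AND P)) = a + b − a·b on (0.8020, 0.6599) = 0.9327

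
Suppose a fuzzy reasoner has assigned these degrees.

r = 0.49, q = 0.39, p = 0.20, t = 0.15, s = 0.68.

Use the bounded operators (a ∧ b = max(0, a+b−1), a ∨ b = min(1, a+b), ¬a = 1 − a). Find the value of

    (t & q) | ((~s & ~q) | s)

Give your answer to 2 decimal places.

0.68

t & q = max(0, a+b−1) on (0.15, 0.39) = 0.00
~s = 1 − 0.68 = 0.32
~q = 1 − 0.39 = 0.61
~s & ~q = max(0, a+b−1) on (0.32, 0.61) = 0.00
(~s & ~q) | s = min(1, a+b) on (0.00, 0.68) = 0.68
(t & q) | ((~s & ~q) | s) = min(1, a+b) on (0.00, 0.68) = 0.68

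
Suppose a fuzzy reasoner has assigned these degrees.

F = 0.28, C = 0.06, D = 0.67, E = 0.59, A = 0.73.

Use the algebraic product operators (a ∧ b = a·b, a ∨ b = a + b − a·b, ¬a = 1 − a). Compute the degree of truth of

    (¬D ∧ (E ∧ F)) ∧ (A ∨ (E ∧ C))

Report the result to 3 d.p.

0.040

¬D = 1 − 0.6700 = 0.3300
E ∧ F = a·b on (0.5900, 0.2800) = 0.1652
¬D ∧ (E ∧ F) = a·b on (0.3300, 0.1652) = 0.0545
E ∧ C = a·b on (0.5900, 0.0600) = 0.0354
A ∨ (E ∧ C) = a + b − a·b on (0.7300, 0.0354) = 0.7396
(¬D ∧ (E ∧ F)) ∧ (A ∨ (E ∧ C)) = a·b on (0.0545, 0.7396) = 0.0403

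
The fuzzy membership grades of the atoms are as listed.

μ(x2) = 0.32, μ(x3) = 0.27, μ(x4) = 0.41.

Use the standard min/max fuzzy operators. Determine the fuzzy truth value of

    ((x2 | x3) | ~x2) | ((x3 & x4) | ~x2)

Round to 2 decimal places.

x2 | x3 = max(a, b) on (0.32, 0.27) = 0.32
~x2 = 1 − 0.32 = 0.68
(x2 | x3) | ~x2 = max(a, b) on (0.32, 0.68) = 0.68
x3 & x4 = min(a, b) on (0.27, 0.41) = 0.27
~x2 = 1 − 0.32 = 0.68
(x3 & x4) | ~x2 = max(a, b) on (0.27, 0.68) = 0.68
((x2 | x3) | ~x2) | ((x3 & x4) | ~x2) = max(a, b) on (0.68, 0.68) = 0.68

0.68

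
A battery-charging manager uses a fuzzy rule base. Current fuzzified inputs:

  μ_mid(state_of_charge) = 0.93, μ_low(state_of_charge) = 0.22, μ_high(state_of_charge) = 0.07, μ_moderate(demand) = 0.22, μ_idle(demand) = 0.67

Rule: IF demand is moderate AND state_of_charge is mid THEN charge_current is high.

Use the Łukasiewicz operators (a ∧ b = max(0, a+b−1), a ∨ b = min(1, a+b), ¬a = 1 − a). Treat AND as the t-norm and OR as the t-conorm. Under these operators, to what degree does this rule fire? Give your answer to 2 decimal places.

0.15

firing strength: moderate=0.22, mid=0.93; AND[max(0, a+b−1)] → w = 0.15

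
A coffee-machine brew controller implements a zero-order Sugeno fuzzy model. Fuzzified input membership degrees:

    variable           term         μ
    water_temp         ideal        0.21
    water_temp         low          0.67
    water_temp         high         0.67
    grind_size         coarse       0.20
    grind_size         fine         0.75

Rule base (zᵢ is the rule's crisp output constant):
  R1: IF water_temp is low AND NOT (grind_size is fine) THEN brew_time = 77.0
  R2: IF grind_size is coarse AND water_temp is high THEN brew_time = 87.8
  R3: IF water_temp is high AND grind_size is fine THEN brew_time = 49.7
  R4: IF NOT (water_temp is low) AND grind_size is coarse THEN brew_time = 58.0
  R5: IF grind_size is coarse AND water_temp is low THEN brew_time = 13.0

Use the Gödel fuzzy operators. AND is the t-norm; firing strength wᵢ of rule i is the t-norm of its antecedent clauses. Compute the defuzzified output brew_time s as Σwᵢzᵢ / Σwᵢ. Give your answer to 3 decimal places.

R1 (z=77.0): low=0.67, ¬fine=1−0.75=0.25; AND[min(a, b)] → w = 0.25
R2 (z=87.8): coarse=0.20, high=0.67; AND[min(a, b)] → w = 0.20
R3 (z=49.7): high=0.67, fine=0.75; AND[min(a, b)] → w = 0.67
R4 (z=58.0): ¬low=1−0.67=0.33, coarse=0.20; AND[min(a, b)] → w = 0.20
R5 (z=13.0): coarse=0.20, low=0.67; AND[min(a, b)] → w = 0.20
Weighted average = (0.25·77.0 + 0.20·87.8 + 0.67·49.7 + 0.20·58.0 + 0.20·13.0) / (0.25 + 0.20 + 0.67 + 0.20 + 0.20)
  = 84.3090 / 1.5200 = 55.466

55.466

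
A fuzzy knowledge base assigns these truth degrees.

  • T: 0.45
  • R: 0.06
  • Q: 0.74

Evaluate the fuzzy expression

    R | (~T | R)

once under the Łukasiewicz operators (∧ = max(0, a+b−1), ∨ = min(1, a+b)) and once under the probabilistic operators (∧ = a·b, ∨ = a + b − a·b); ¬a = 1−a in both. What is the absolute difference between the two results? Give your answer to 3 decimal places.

Under Łukasiewicz:
  ~T = 1 − 0.45 = 0.55
  ~T | R = min(1, a+b) on (0.55, 0.06) = 0.61
  R | (~T | R) = min(1, a+b) on (0.06, 0.61) = 0.67
  → value = 0.6700
Under probabilistic:
  ~T = 1 − 0.4500 = 0.5500
  ~T | R = a + b − a·b on (0.5500, 0.0600) = 0.5770
  R | (~T | R) = a + b − a·b on (0.0600, 0.5770) = 0.6024
  → value = 0.6024
|0.6700 − 0.6024| = 0.068

0.068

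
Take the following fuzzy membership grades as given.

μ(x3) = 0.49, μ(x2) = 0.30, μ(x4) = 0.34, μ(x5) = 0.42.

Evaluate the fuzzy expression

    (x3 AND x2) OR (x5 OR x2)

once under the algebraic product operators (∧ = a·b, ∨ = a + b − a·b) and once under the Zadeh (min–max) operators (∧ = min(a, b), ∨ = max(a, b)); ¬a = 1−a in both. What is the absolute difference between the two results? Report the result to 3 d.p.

0.234

Under algebraic product:
  x3 AND x2 = a·b on (0.4900, 0.3000) = 0.1470
  x5 OR x2 = a + b − a·b on (0.4200, 0.3000) = 0.5940
  (x3 AND x2) OR (x5 OR x2) = a + b − a·b on (0.1470, 0.5940) = 0.6537
  → value = 0.6537
Under Zadeh (min–max):
  x3 AND x2 = min(a, b) on (0.49, 0.30) = 0.30
  x5 OR x2 = max(a, b) on (0.42, 0.30) = 0.42
  (x3 AND x2) OR (x5 OR x2) = max(a, b) on (0.30, 0.42) = 0.42
  → value = 0.4200
|0.6537 − 0.4200| = 0.234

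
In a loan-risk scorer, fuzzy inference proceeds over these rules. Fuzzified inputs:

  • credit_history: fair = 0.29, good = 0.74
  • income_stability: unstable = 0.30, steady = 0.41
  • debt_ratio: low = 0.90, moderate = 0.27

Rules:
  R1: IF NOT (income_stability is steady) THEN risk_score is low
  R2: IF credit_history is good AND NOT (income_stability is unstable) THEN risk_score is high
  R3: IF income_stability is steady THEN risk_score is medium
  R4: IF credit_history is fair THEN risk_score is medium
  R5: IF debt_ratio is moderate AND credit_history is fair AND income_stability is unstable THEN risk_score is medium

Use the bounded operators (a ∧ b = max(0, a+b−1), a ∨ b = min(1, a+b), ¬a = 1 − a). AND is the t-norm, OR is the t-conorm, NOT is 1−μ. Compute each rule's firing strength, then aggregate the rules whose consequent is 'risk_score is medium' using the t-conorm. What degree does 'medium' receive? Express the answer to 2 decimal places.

0.70

R1: ¬steady=1−0.41=0.59 → w = 0.59
R2: good=0.74, ¬unstable=1−0.30=0.70; AND[max(0, a+b−1)] → w = 0.44
R3: steady=0.41 → w = 0.41
R4: fair=0.29 → w = 0.29
R5: moderate=0.27, fair=0.29, unstable=0.30; AND[max(0, a+b−1)] → w = 0.00
Rules with consequent 'medium': {R3, R4, R5} → strengths 0.41, 0.29, 0.00
Aggregate via t-conorm [min(1, a+b)]: 0.70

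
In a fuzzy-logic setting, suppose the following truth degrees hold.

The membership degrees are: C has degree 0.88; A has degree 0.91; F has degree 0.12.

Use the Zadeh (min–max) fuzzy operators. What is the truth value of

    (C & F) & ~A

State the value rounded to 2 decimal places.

0.09

C & F = min(a, b) on (0.88, 0.12) = 0.12
~A = 1 − 0.91 = 0.09
(C & F) & ~A = min(a, b) on (0.12, 0.09) = 0.09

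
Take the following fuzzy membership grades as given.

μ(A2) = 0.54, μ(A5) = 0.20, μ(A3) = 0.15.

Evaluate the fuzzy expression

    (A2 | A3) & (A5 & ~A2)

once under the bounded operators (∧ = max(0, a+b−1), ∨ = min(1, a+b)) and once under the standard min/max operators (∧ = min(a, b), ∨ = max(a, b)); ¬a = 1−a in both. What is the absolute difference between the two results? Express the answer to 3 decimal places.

0.200

Under bounded:
  A2 | A3 = min(1, a+b) on (0.54, 0.15) = 0.69
  ~A2 = 1 − 0.54 = 0.46
  A5 & ~A2 = max(0, a+b−1) on (0.20, 0.46) = 0.00
  (A2 | A3) & (A5 & ~A2) = max(0, a+b−1) on (0.69, 0.00) = 0.00
  → value = 0.0000
Under standard min/max:
  A2 | A3 = max(a, b) on (0.54, 0.15) = 0.54
  ~A2 = 1 − 0.54 = 0.46
  A5 & ~A2 = min(a, b) on (0.20, 0.46) = 0.20
  (A2 | A3) & (A5 & ~A2) = min(a, b) on (0.54, 0.20) = 0.20
  → value = 0.2000
|0.0000 − 0.2000| = 0.200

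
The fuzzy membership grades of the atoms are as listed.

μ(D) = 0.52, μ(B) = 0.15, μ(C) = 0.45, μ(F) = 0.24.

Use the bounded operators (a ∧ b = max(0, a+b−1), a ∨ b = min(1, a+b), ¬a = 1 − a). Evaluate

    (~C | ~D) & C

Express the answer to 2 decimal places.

~C = 1 − 0.45 = 0.55
~D = 1 − 0.52 = 0.48
~C | ~D = min(1, a+b) on (0.55, 0.48) = 1.00
(~C | ~D) & C = max(0, a+b−1) on (1.00, 0.45) = 0.45

0.45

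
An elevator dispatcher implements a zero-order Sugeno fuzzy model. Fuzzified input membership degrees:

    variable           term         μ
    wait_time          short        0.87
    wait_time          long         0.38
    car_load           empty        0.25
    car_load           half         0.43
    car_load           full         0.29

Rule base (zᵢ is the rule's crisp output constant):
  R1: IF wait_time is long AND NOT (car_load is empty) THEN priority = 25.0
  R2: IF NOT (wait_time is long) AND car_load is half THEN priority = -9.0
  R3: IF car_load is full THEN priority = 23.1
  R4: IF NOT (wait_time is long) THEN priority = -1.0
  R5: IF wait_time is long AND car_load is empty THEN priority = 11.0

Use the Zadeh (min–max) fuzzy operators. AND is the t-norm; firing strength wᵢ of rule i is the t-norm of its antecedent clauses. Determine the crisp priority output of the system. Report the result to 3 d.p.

7.340

R1 (z=25.0): long=0.38, ¬empty=1−0.25=0.75; AND[min(a, b)] → w = 0.38
R2 (z=-9.0): ¬long=1−0.38=0.62, half=0.43; AND[min(a, b)] → w = 0.43
R3 (z=23.1): full=0.29 → w = 0.29
R4 (z=-1.0): ¬long=1−0.38=0.62 → w = 0.62
R5 (z=11.0): long=0.38, empty=0.25; AND[min(a, b)] → w = 0.25
Weighted average = (0.38·25.0 + 0.43·-9.0 + 0.29·23.1 + 0.62·-1.0 + 0.25·11.0) / (0.38 + 0.43 + 0.29 + 0.62 + 0.25)
  = 14.4590 / 1.9700 = 7.340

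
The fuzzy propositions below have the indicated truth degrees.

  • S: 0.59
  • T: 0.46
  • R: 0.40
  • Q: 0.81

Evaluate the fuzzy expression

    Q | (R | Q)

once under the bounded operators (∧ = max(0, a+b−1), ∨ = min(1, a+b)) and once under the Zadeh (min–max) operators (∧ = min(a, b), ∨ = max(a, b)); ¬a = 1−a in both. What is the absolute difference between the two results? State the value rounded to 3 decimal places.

0.190

Under bounded:
  R | Q = min(1, a+b) on (0.40, 0.81) = 1.00
  Q | (R | Q) = min(1, a+b) on (0.81, 1.00) = 1.00
  → value = 1.0000
Under Zadeh (min–max):
  R | Q = max(a, b) on (0.40, 0.81) = 0.81
  Q | (R | Q) = max(a, b) on (0.81, 0.81) = 0.81
  → value = 0.8100
|1.0000 − 0.8100| = 0.190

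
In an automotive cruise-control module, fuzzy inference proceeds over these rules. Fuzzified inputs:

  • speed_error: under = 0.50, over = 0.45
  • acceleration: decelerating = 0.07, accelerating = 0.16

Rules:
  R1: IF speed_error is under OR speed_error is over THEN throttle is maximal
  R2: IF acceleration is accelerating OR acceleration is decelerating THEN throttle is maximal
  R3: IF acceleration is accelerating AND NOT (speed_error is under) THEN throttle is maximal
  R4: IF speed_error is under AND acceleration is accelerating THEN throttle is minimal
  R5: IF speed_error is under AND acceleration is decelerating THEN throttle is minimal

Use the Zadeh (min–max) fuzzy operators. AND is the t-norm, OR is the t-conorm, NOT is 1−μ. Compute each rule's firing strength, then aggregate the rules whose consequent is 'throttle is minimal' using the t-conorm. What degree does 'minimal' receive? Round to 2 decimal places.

0.16

R1: under=0.50, over=0.45; OR[max(a, b)] → w = 0.50
R2: accelerating=0.16, decelerating=0.07; OR[max(a, b)] → w = 0.16
R3: accelerating=0.16, ¬under=1−0.50=0.50; AND[min(a, b)] → w = 0.16
R4: under=0.50, accelerating=0.16; AND[min(a, b)] → w = 0.16
R5: under=0.50, decelerating=0.07; AND[min(a, b)] → w = 0.07
Rules with consequent 'minimal': {R4, R5} → strengths 0.16, 0.07
Aggregate via t-conorm [max(a, b)]: 0.16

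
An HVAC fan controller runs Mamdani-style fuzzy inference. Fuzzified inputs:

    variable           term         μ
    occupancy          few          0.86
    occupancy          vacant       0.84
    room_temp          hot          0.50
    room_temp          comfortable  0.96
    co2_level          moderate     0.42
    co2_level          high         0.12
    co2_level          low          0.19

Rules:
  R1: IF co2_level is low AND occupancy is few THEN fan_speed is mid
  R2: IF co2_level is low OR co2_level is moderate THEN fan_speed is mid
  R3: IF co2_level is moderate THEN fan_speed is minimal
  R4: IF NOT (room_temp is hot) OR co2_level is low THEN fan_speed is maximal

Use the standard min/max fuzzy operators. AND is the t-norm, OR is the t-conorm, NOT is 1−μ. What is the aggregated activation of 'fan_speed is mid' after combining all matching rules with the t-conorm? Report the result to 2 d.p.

R1: low=0.19, few=0.86; AND[min(a, b)] → w = 0.19
R2: low=0.19, moderate=0.42; OR[max(a, b)] → w = 0.42
R3: moderate=0.42 → w = 0.42
R4: ¬hot=1−0.50=0.50, low=0.19; OR[max(a, b)] → w = 0.50
Rules with consequent 'mid': {R1, R2} → strengths 0.19, 0.42
Aggregate via t-conorm [max(a, b)]: 0.42

0.42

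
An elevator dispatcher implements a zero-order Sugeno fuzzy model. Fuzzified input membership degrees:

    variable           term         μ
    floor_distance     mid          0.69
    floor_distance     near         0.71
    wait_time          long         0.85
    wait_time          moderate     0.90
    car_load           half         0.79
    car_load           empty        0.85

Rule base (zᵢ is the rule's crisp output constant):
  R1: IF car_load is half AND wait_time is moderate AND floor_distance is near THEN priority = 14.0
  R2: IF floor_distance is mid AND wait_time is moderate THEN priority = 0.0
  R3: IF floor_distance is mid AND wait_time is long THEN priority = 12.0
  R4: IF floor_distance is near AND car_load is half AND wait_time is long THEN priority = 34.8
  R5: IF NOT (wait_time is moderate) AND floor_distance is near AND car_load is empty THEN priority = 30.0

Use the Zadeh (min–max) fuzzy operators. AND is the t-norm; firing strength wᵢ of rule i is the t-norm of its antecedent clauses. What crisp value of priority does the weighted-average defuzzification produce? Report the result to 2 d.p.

15.84

R1 (z=14.0): half=0.79, moderate=0.90, near=0.71; AND[min(a, b)] → w = 0.71
R2 (z=0.0): mid=0.69, moderate=0.90; AND[min(a, b)] → w = 0.69
R3 (z=12.0): mid=0.69, long=0.85; AND[min(a, b)] → w = 0.69
R4 (z=34.8): near=0.71, half=0.79, long=0.85; AND[min(a, b)] → w = 0.71
R5 (z=30.0): ¬moderate=1−0.90=0.10, near=0.71, empty=0.85; AND[min(a, b)] → w = 0.10
Weighted average = (0.71·14.0 + 0.69·0.0 + 0.69·12.0 + 0.71·34.8 + 0.10·30.0) / (0.71 + 0.69 + 0.69 + 0.71 + 0.10)
  = 45.9280 / 2.9000 = 15.84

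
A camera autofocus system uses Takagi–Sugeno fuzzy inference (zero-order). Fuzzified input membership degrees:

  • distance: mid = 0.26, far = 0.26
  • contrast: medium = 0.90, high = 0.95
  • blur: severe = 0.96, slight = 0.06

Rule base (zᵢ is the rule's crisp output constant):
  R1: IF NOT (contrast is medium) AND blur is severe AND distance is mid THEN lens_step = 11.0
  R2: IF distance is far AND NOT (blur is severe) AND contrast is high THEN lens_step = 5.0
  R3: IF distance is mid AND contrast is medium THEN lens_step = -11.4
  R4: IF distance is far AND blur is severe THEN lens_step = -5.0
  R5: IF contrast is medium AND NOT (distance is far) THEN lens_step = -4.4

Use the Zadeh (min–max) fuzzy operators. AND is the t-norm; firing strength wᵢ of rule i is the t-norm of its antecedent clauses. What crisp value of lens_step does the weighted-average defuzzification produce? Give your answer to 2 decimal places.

-4.44

R1 (z=11.0): ¬medium=1−0.90=0.10, severe=0.96, mid=0.26; AND[min(a, b)] → w = 0.10
R2 (z=5.0): far=0.26, ¬severe=1−0.96=0.04, high=0.95; AND[min(a, b)] → w = 0.04
R3 (z=-11.4): mid=0.26, medium=0.90; AND[min(a, b)] → w = 0.26
R4 (z=-5.0): far=0.26, severe=0.96; AND[min(a, b)] → w = 0.26
R5 (z=-4.4): medium=0.90, ¬far=1−0.26=0.74; AND[min(a, b)] → w = 0.74
Weighted average = (0.10·11.0 + 0.04·5.0 + 0.26·-11.4 + 0.26·-5.0 + 0.74·-4.4) / (0.10 + 0.04 + 0.26 + 0.26 + 0.74)
  = -6.2200 / 1.4000 = -4.44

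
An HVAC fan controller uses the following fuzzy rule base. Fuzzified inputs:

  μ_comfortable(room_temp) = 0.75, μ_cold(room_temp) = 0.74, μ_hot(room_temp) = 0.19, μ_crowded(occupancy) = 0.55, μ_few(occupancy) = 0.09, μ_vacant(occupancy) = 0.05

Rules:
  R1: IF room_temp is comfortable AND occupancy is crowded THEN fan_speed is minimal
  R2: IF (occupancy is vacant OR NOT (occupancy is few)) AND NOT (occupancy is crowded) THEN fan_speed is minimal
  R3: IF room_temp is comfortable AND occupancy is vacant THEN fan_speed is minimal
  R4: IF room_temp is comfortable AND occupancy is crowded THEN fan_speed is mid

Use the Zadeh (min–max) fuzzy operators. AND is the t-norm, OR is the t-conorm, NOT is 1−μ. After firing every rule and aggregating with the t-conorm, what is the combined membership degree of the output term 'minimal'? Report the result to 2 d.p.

0.55

R1: comfortable=0.75, crowded=0.55; AND[min(a, b)] → w = 0.55
R2: (vacant=0.05 OR ¬few=1−0.09=0.91) = 0.91; AND[min(a, b)] with ¬crowded=1−0.55=0.45 → w = 0.45
R3: comfortable=0.75, vacant=0.05; AND[min(a, b)] → w = 0.05
R4: comfortable=0.75, crowded=0.55; AND[min(a, b)] → w = 0.55
Rules with consequent 'minimal': {R1, R2, R3} → strengths 0.55, 0.45, 0.05
Aggregate via t-conorm [max(a, b)]: 0.55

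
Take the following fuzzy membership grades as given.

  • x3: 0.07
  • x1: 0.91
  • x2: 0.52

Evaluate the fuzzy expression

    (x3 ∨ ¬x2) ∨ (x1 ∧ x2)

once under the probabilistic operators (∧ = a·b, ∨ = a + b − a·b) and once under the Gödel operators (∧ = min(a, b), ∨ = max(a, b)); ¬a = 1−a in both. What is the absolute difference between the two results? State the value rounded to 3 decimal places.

0.225

Under probabilistic:
  ¬x2 = 1 − 0.5200 = 0.4800
  x3 ∨ ¬x2 = a + b − a·b on (0.0700, 0.4800) = 0.5164
  x1 ∧ x2 = a·b on (0.9100, 0.5200) = 0.4732
  (x3 ∨ ¬x2) ∨ (x1 ∧ x2) = a + b − a·b on (0.5164, 0.4732) = 0.7452
  → value = 0.7452
Under Gödel:
  ¬x2 = 1 − 0.52 = 0.48
  x3 ∨ ¬x2 = max(a, b) on (0.07, 0.48) = 0.48
  x1 ∧ x2 = min(a, b) on (0.91, 0.52) = 0.52
  (x3 ∨ ¬x2) ∨ (x1 ∧ x2) = max(a, b) on (0.48, 0.52) = 0.52
  → value = 0.5200
|0.7452 − 0.5200| = 0.225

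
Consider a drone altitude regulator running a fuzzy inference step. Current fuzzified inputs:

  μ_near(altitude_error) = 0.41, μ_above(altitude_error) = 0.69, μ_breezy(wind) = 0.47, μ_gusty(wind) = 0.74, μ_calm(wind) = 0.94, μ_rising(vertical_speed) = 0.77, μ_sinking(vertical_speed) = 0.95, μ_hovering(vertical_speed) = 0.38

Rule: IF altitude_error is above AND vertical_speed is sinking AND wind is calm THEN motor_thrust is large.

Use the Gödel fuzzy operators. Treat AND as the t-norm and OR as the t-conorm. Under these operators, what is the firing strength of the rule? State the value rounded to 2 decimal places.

firing strength: above=0.69, sinking=0.95, calm=0.94; AND[min(a, b)] → w = 0.69

0.69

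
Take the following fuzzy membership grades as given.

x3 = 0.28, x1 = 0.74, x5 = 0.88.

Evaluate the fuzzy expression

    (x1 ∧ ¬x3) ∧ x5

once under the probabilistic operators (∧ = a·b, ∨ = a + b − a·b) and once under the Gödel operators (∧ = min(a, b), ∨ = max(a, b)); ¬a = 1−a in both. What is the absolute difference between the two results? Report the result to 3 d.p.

0.251

Under probabilistic:
  ¬x3 = 1 − 0.2800 = 0.7200
  x1 ∧ ¬x3 = a·b on (0.7400, 0.7200) = 0.5328
  (x1 ∧ ¬x3) ∧ x5 = a·b on (0.5328, 0.8800) = 0.4689
  → value = 0.4689
Under Gödel:
  ¬x3 = 1 − 0.28 = 0.72
  x1 ∧ ¬x3 = min(a, b) on (0.74, 0.72) = 0.72
  (x1 ∧ ¬x3) ∧ x5 = min(a, b) on (0.72, 0.88) = 0.72
  → value = 0.7200
|0.4689 − 0.7200| = 0.251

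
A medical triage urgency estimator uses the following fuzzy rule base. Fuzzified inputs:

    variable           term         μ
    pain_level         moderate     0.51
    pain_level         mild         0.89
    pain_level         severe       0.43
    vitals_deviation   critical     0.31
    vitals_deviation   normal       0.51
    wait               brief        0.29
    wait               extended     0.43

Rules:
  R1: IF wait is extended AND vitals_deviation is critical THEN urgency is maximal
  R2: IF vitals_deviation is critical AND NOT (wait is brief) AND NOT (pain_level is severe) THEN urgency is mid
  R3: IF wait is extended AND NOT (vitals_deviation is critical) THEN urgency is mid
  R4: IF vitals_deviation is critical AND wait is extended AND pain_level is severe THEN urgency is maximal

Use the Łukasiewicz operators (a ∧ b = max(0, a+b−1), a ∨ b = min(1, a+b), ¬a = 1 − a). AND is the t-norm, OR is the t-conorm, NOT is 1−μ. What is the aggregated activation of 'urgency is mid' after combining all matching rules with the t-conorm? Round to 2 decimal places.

R1: extended=0.43, critical=0.31; AND[max(0, a+b−1)] → w = 0.00
R2: critical=0.31, ¬brief=1−0.29=0.71, ¬severe=1−0.43=0.57; AND[max(0, a+b−1)] → w = 0.00
R3: extended=0.43, ¬critical=1−0.31=0.69; AND[max(0, a+b−1)] → w = 0.12
R4: critical=0.31, extended=0.43, severe=0.43; AND[max(0, a+b−1)] → w = 0.00
Rules with consequent 'mid': {R2, R3} → strengths 0.00, 0.12
Aggregate via t-conorm [min(1, a+b)]: 0.12

0.12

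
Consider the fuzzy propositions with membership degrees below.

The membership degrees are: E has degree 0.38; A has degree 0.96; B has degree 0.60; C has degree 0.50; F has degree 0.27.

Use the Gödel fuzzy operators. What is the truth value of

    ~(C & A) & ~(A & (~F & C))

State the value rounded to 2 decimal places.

C & A = min(a, b) on (0.50, 0.96) = 0.50
~(C & A) = 1 − 0.50 = 0.50
~F = 1 − 0.27 = 0.73
~F & C = min(a, b) on (0.73, 0.50) = 0.50
A & (~F & C) = min(a, b) on (0.96, 0.50) = 0.50
~(A & (~F & C)) = 1 − 0.50 = 0.50
~(C & A) & ~(A & (~F & C)) = min(a, b) on (0.50, 0.50) = 0.50

0.50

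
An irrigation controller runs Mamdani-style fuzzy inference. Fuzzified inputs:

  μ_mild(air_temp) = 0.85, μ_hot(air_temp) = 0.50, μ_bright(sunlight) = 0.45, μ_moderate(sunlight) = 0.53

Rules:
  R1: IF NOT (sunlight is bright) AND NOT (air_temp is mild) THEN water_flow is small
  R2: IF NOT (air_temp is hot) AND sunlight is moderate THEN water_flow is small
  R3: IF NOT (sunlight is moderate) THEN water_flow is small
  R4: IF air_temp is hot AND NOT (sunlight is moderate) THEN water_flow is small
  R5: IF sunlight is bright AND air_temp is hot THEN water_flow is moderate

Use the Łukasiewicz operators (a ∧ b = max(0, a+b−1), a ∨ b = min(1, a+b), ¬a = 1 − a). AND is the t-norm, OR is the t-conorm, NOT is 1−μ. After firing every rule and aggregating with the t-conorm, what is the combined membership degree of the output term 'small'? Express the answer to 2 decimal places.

0.50

R1: ¬bright=1−0.45=0.55, ¬mild=1−0.85=0.15; AND[max(0, a+b−1)] → w = 0.00
R2: ¬hot=1−0.50=0.50, moderate=0.53; AND[max(0, a+b−1)] → w = 0.03
R3: ¬moderate=1−0.53=0.47 → w = 0.47
R4: hot=0.50, ¬moderate=1−0.53=0.47; AND[max(0, a+b−1)] → w = 0.00
R5: bright=0.45, hot=0.50; AND[max(0, a+b−1)] → w = 0.00
Rules with consequent 'small': {R1, R2, R3, R4} → strengths 0.00, 0.03, 0.47, 0.00
Aggregate via t-conorm [min(1, a+b)]: 0.50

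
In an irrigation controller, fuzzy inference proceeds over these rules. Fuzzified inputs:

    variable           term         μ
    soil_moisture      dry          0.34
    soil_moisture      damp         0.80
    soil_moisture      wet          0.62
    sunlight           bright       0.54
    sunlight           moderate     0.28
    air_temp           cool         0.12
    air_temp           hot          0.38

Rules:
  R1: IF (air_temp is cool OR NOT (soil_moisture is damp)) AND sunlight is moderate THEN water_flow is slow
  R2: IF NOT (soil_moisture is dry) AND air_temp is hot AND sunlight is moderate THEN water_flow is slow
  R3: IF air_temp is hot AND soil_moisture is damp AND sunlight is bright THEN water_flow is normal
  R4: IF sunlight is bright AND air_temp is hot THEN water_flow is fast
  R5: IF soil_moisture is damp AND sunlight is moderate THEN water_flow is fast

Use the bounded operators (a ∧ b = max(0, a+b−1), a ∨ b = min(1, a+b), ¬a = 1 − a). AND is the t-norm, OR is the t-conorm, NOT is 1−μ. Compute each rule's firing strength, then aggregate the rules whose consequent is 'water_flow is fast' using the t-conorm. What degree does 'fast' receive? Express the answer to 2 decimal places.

R1: (cool=0.12 OR ¬damp=1−0.80=0.20) = 0.32; AND[max(0, a+b−1)] with moderate=0.28 → w = 0.00
R2: ¬dry=1−0.34=0.66, hot=0.38, moderate=0.28; AND[max(0, a+b−1)] → w = 0.00
R3: hot=0.38, damp=0.80, bright=0.54; AND[max(0, a+b−1)] → w = 0.00
R4: bright=0.54, hot=0.38; AND[max(0, a+b−1)] → w = 0.00
R5: damp=0.80, moderate=0.28; AND[max(0, a+b−1)] → w = 0.08
Rules with consequent 'fast': {R4, R5} → strengths 0.00, 0.08
Aggregate via t-conorm [min(1, a+b)]: 0.08

0.08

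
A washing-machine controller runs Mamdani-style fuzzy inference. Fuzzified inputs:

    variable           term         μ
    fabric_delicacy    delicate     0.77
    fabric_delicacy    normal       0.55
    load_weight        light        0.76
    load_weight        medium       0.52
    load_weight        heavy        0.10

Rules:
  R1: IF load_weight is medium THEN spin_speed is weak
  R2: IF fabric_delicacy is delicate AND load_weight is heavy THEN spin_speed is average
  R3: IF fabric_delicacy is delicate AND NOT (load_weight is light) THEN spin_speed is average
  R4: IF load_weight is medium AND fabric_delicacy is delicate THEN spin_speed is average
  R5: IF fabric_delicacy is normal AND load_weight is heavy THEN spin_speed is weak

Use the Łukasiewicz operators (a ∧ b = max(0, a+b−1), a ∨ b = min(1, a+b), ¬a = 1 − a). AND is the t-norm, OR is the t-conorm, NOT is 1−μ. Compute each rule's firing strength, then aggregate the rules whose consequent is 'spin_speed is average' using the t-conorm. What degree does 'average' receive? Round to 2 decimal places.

0.30

R1: medium=0.52 → w = 0.52
R2: delicate=0.77, heavy=0.10; AND[max(0, a+b−1)] → w = 0.00
R3: delicate=0.77, ¬light=1−0.76=0.24; AND[max(0, a+b−1)] → w = 0.01
R4: medium=0.52, delicate=0.77; AND[max(0, a+b−1)] → w = 0.29
R5: normal=0.55, heavy=0.10; AND[max(0, a+b−1)] → w = 0.00
Rules with consequent 'average': {R2, R3, R4} → strengths 0.00, 0.01, 0.29
Aggregate via t-conorm [min(1, a+b)]: 0.30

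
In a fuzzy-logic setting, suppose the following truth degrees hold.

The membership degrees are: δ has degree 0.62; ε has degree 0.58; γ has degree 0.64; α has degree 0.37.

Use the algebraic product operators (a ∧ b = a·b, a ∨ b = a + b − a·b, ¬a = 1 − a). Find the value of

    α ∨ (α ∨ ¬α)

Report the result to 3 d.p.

0.853

¬α = 1 − 0.3700 = 0.6300
α ∨ ¬α = a + b − a·b on (0.3700, 0.6300) = 0.7669
α ∨ (α ∨ ¬α) = a + b − a·b on (0.3700, 0.7669) = 0.8531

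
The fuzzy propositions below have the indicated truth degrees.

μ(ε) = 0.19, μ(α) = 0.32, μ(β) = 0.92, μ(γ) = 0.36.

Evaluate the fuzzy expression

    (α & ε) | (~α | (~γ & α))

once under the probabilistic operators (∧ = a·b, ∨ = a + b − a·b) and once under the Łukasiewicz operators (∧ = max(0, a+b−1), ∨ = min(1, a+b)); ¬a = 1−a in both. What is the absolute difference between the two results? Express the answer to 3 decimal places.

0.081

Under probabilistic:
  α & ε = a·b on (0.3200, 0.1900) = 0.0608
  ~α = 1 − 0.3200 = 0.6800
  ~γ = 1 − 0.3600 = 0.6400
  ~γ & α = a·b on (0.6400, 0.3200) = 0.2048
  ~α | (~γ & α) = a + b − a·b on (0.6800, 0.2048) = 0.7455
  (α & ε) | (~α | (~γ & α)) = a + b − a·b on (0.0608, 0.7455) = 0.7610
  → value = 0.7610
Under Łukasiewicz:
  α & ε = max(0, a+b−1) on (0.32, 0.19) = 0.00
  ~α = 1 − 0.32 = 0.68
  ~γ = 1 − 0.36 = 0.64
  ~γ & α = max(0, a+b−1) on (0.64, 0.32) = 0.00
  ~α | (~γ & α) = min(1, a+b) on (0.68, 0.00) = 0.68
  (α & ε) | (~α | (~γ & α)) = min(1, a+b) on (0.00, 0.68) = 0.68
  → value = 0.6800
|0.7610 − 0.6800| = 0.081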